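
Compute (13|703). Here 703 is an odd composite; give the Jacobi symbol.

1

Reciprocity: 13 ≡ 1 and 703 ≡ 3 (mod 4), so (13/703) = +(703/13).
Reduce top mod 13: now compute (1/13).
Reached (1/13) = 1. Collecting the sign flips along the way, the symbol is +1.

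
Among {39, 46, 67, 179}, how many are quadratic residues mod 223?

(39/223) = +1 → QR.
(46/223) = -1 → non-residue.
(67/223) = -1 → non-residue.
(179/223) = +1 → QR.
Total quadratic residues among the 4: 2.

2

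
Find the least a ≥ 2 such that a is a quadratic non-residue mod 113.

3

(2/113) = +1, so 2 is a residue.
(3/113) = −1, so 3 is the smallest positive non-residue mod 113.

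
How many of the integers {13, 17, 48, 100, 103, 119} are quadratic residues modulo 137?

(13/137) = -1 → non-residue.
(17/137) = +1 → QR.
(48/137) = -1 → non-residue.
(100/137) = +1 → QR.
(103/137) = +1 → QR.
(119/137) = +1 → QR.
Total quadratic residues among the 6: 4.

4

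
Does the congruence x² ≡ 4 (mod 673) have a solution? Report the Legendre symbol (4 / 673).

Euler's criterion: (4/673) ≡ 4^336 (mod 673).
4^2 ≡ 16 (mod 673)
4^4 ≡ 256 (mod 673)
4^8 ≡ 255 (mod 673)
4^16 ≡ 417 (mod 673)
4^32 ≡ 255 (mod 673)
4^64 ≡ 417 (mod 673)
4^128 ≡ 255 (mod 673)
4^256 ≡ 417 (mod 673)
4^336 = 4^(256+64+16) ≡ 1 (mod 673).
Result is 1, so (4/673) = 1.

1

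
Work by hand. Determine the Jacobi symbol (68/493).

Pull out 2^2: since 493 ≡ 5 (mod 8), (2/493) = -1, so (2/493)^2 = +1.
Reciprocity: 17 ≡ 1 and 493 ≡ 1 (mod 4), so (17/493) = +(493/17).
Reduce top mod 17: now compute (0/17).
Top reduces to 0: gcd > 1, so the symbol is 0.

0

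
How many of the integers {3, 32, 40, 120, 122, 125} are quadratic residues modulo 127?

3

(3/127) = -1 → non-residue.
(32/127) = +1 → QR.
(40/127) = -1 → non-residue.
(120/127) = +1 → QR.
(122/127) = +1 → QR.
(125/127) = -1 → non-residue.
Total quadratic residues among the 6: 3.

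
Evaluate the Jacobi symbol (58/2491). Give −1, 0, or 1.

Pull out 2: since 2491 ≡ 3 (mod 8), (2/2491) = -1.
Reciprocity: 29 ≡ 1 and 2491 ≡ 3 (mod 4), so (29/2491) = +(2491/29).
Reduce top mod 29: now compute (26/29).
Pull out 2: since 29 ≡ 5 (mod 8), (2/29) = -1.
Reciprocity: 13 ≡ 1 and 29 ≡ 1 (mod 4), so (13/29) = +(29/13).
Reduce top mod 13: now compute (3/13).
Reciprocity: 3 ≡ 3 and 13 ≡ 1 (mod 4), so (3/13) = +(13/3).
Reduce top mod 3: now compute (1/3).
Reached (1/3) = 1. Collecting the sign flips along the way, the symbol is +1.

1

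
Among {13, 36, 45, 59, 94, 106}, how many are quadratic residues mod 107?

(13/107) = +1 → QR.
(36/107) = +1 → QR.
(45/107) = -1 → non-residue.
(59/107) = -1 → non-residue.
(94/107) = -1 → non-residue.
(106/107) = -1 → non-residue.
Total quadratic residues among the 6: 2.

2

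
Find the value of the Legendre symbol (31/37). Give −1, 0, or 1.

-1

Reciprocity: 31 ≡ 3 and 37 ≡ 1 (mod 4), so (31/37) = +(37/31).
Reduce top mod 31: now compute (6/31).
Pull out 2: since 31 ≡ 7 (mod 8), (2/31) = +1.
Reciprocity: 3 ≡ 3 and 31 ≡ 3 (mod 4), so (3/31) = −(31/3).
Reduce top mod 3: now compute (1/3).
Reached (1/3) = 1. Collecting the sign flips along the way, the symbol is -1.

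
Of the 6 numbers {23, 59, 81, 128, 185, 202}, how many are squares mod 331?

2

(23/331) = -1 → non-residue.
(59/331) = -1 → non-residue.
(81/331) = +1 → QR.
(128/331) = -1 → non-residue.
(185/331) = -1 → non-residue.
(202/331) = +1 → QR.
Total quadratic residues among the 6: 2.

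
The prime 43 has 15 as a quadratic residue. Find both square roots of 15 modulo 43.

Since 43 ≡ 3 (mod 4), a square root of 15 is 15^((43+1)/4) = 15^11 mod 43.
Repeated squaring: 15^2≡10, 15^4≡14, 15^8≡24 (mod 43).
15^11 = 15^(8+2+1) ≡ 31 (mod 43).
Check: 31² = 961 ≡ 15 (mod 43). The two roots are 12 and 31.

12, 31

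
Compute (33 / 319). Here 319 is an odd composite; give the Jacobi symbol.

Reciprocity: 33 ≡ 1 and 319 ≡ 3 (mod 4), so (33/319) = +(319/33).
Reduce top mod 33: now compute (22/33).
Pull out 2: since 33 ≡ 1 (mod 8), (2/33) = +1.
Reciprocity: 11 ≡ 3 and 33 ≡ 1 (mod 4), so (11/33) = +(33/11).
Reduce top mod 11: now compute (0/11).
Top reduces to 0: gcd > 1, so the symbol is 0.

0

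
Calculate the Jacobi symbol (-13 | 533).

0

First reduce: -13 ≡ 520 (mod 533).
Pull out 2^3: since 533 ≡ 5 (mod 8), (2/533) = -1, so (2/533)^3 = -1.
Reciprocity: 65 ≡ 1 and 533 ≡ 1 (mod 4), so (65/533) = +(533/65).
Reduce top mod 65: now compute (13/65).
Reciprocity: 13 ≡ 1 and 65 ≡ 1 (mod 4), so (13/65) = +(65/13).
Reduce top mod 13: now compute (0/13).
Top reduces to 0: gcd > 1, so the symbol is 0.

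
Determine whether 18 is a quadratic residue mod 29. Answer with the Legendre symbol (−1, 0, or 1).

Pull out 2: since 29 ≡ 5 (mod 8), (2/29) = -1.
Reciprocity: 9 ≡ 1 and 29 ≡ 1 (mod 4), so (9/29) = +(29/9).
Reduce top mod 9: now compute (2/9).
Pull out 2: since 9 ≡ 1 (mod 8), (2/9) = +1.
Reached (1/9) = 1. Collecting the sign flips along the way, the symbol is -1.

-1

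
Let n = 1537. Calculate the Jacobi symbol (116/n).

0

Pull out 2^2: since 1537 ≡ 1 (mod 8), (2/1537) = +1, so (2/1537)^2 = +1.
Reciprocity: 29 ≡ 1 and 1537 ≡ 1 (mod 4), so (29/1537) = +(1537/29).
Reduce top mod 29: now compute (0/29).
Top reduces to 0: gcd > 1, so the symbol is 0.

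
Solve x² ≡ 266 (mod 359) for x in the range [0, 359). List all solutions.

Since 359 ≡ 3 (mod 4), a square root of 266 is 266^((359+1)/4) = 266^90 mod 359.
Repeated squaring: 266^2≡33, 266^4≡12, 266^8≡144, 266^16≡273, 266^32≡216, 266^64≡345 (mod 359).
266^90 = 266^(64+16+8+2) ≡ 25 (mod 359).
Check: 25² = 625 ≡ 266 (mod 359). The two roots are 25 and 334.

25, 334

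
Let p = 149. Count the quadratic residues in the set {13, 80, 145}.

(13/149) = -1 → non-residue.
(80/149) = +1 → QR.
(145/149) = +1 → QR.
Total quadratic residues among the 3: 2.

2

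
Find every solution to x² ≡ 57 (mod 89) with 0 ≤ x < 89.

18, 71

89 ≡ 1 (mod 4), so we find a root by search.
Trying successive values, 18² = 324 ≡ 57 (mod 89). The other root is 89 − 18 = 71.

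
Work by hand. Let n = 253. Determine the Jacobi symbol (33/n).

Reciprocity: 33 ≡ 1 and 253 ≡ 1 (mod 4), so (33/253) = +(253/33).
Reduce top mod 33: now compute (22/33).
Pull out 2: since 33 ≡ 1 (mod 8), (2/33) = +1.
Reciprocity: 11 ≡ 3 and 33 ≡ 1 (mod 4), so (11/33) = +(33/11).
Reduce top mod 11: now compute (0/11).
Top reduces to 0: gcd > 1, so the symbol is 0.

0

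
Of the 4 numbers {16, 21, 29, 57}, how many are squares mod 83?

(16/83) = +1 → QR.
(21/83) = +1 → QR.
(29/83) = +1 → QR.
(57/83) = -1 → non-residue.
Total quadratic residues among the 4: 3.

3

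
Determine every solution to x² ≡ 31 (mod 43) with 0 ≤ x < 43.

Since 43 ≡ 3 (mod 4), a square root of 31 is 31^((43+1)/4) = 31^11 mod 43.
Repeated squaring: 31^2≡15, 31^4≡10, 31^8≡14 (mod 43).
31^11 = 31^(8+2+1) ≡ 17 (mod 43).
Check: 17² = 289 ≡ 31 (mod 43). The two roots are 17 and 26.

17, 26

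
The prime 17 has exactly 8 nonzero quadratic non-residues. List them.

Square k = 1,…,8 (k and 17−k give the same square):
1²=1, 2²=4, 3²=9, 4²=16, 5²≡8, 6²≡2, 7²≡15, 8²≡13 (mod 17).
The residues are {1, 2, 4, 8, 9, 13, 15, 16}; the non-residues are the remaining 8 nonzero classes.

3, 5, 6, 7, 10, 11, 12, 14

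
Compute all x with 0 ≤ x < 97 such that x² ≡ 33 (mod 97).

18, 79

97 ≡ 1 (mod 4), so we find a root by search.
Trying successive values, 18² = 324 ≡ 33 (mod 97). The other root is 97 − 18 = 79.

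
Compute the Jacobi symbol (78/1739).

-1

Pull out 2: since 1739 ≡ 3 (mod 8), (2/1739) = -1.
Reciprocity: 39 ≡ 3 and 1739 ≡ 3 (mod 4), so (39/1739) = −(1739/39).
Reduce top mod 39: now compute (23/39).
Reciprocity: 23 ≡ 3 and 39 ≡ 3 (mod 4), so (23/39) = −(39/23).
Reduce top mod 23: now compute (16/23).
Pull out 2^4: since 23 ≡ 7 (mod 8), (2/23) = +1, so (2/23)^4 = +1.
Reached (1/23) = 1. Collecting the sign flips along the way, the symbol is -1.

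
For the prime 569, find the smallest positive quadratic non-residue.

3

(2/569) = +1, so 2 is a residue.
(3/569) = −1, so 3 is the smallest positive non-residue mod 569.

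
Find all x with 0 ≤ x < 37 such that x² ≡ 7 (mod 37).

9, 28

37 ≡ 1 (mod 4), so we find a root by search.
Trying successive values, 9² = 81 ≡ 7 (mod 37). The other root is 37 − 9 = 28.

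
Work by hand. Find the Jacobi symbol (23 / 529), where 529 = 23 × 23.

Reciprocity: 23 ≡ 3 and 529 ≡ 1 (mod 4), so (23/529) = +(529/23).
Reduce top mod 23: now compute (0/23).
Top reduces to 0: gcd > 1, so the symbol is 0.

0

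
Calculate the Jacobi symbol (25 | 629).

1

Reciprocity: 25 ≡ 1 and 629 ≡ 1 (mod 4), so (25/629) = +(629/25).
Reduce top mod 25: now compute (4/25).
Pull out 2^2: since 25 ≡ 1 (mod 8), (2/25) = +1, so (2/25)^2 = +1.
Reached (1/25) = 1. Collecting the sign flips along the way, the symbol is +1.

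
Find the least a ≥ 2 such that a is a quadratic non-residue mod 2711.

7

(2/2711) = +1, so 2 is a residue.
(3/2711) = +1, so 3 is a residue.
(4/2711) = +1, so 4 is a residue.
(5/2711) = +1, so 5 is a residue.
(6/2711) = +1, so 6 is a residue.
(7/2711) = −1, so 7 is the smallest positive non-residue mod 2711.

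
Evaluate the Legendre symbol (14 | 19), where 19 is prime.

-1

Euler's criterion: (14/19) ≡ 14^9 (mod 19).
14^2 ≡ 6 (mod 19)
14^4 ≡ 17 (mod 19)
14^8 ≡ 4 (mod 19)
14^9 = 14^(8+1) ≡ 18 (mod 19).
Result is 18 ≡ −1, so (14/19) = −1.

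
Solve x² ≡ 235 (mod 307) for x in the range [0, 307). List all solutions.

34, 273

Since 307 ≡ 3 (mod 4), a square root of 235 is 235^((307+1)/4) = 235^77 mod 307.
Repeated squaring: 235^2≡272, 235^4≡304, 235^8≡9, 235^16≡81, 235^32≡114, 235^64≡102 (mod 307).
235^77 = 235^(64+8+4+1) ≡ 273 (mod 307).
Check: 273² = 74529 ≡ 235 (mod 307). The two roots are 34 and 273.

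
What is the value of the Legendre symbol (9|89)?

Reciprocity: 9 ≡ 1 and 89 ≡ 1 (mod 4), so (9/89) = +(89/9).
Reduce top mod 9: now compute (8/9).
Pull out 2^3: since 9 ≡ 1 (mod 8), (2/9) = +1, so (2/9)^3 = +1.
Reached (1/9) = 1. Collecting the sign flips along the way, the symbol is +1.

1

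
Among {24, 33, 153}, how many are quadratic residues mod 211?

1

(24/211) = +1 → QR.
(33/211) = -1 → non-residue.
(153/211) = -1 → non-residue.
Total quadratic residues among the 3: 1.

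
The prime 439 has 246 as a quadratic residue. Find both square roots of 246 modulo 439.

Since 439 ≡ 3 (mod 4), a square root of 246 is 246^((439+1)/4) = 246^110 mod 439.
Repeated squaring: 246^2≡373, 246^4≡405, 246^8≡278, 246^16≡20, 246^32≡400, 246^64≡204 (mod 439).
246^110 = 246^(64+32+8+4+2) ≡ 176 (mod 439).
Check: 176² = 30976 ≡ 246 (mod 439). The two roots are 176 and 263.

176, 263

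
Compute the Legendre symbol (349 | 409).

1

Reciprocity: 349 ≡ 1 and 409 ≡ 1 (mod 4), so (349/409) = +(409/349).
Reduce top mod 349: now compute (60/349).
Pull out 2^2: since 349 ≡ 5 (mod 8), (2/349) = -1, so (2/349)^2 = +1.
Reciprocity: 15 ≡ 3 and 349 ≡ 1 (mod 4), so (15/349) = +(349/15).
Reduce top mod 15: now compute (4/15).
Pull out 2^2: since 15 ≡ 7 (mod 8), (2/15) = +1, so (2/15)^2 = +1.
Reached (1/15) = 1. Collecting the sign flips along the way, the symbol is +1.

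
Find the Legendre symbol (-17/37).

-1

First reduce: -17 ≡ 20 (mod 37).
Pull out 2^2: since 37 ≡ 5 (mod 8), (2/37) = -1, so (2/37)^2 = +1.
Reciprocity: 5 ≡ 1 and 37 ≡ 1 (mod 4), so (5/37) = +(37/5).
Reduce top mod 5: now compute (2/5).
Pull out 2: since 5 ≡ 5 (mod 8), (2/5) = -1.
Reached (1/5) = 1. Collecting the sign flips along the way, the symbol is -1.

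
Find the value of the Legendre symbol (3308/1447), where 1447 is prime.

First reduce: 3308 ≡ 414 (mod 1447).
Pull out 2: since 1447 ≡ 7 (mod 8), (2/1447) = +1.
Reciprocity: 207 ≡ 3 and 1447 ≡ 3 (mod 4), so (207/1447) = −(1447/207).
Reduce top mod 207: now compute (205/207).
Reciprocity: 205 ≡ 1 and 207 ≡ 3 (mod 4), so (205/207) = +(207/205).
Reduce top mod 205: now compute (2/205).
Pull out 2: since 205 ≡ 5 (mod 8), (2/205) = -1.
Reached (1/205) = 1. Collecting the sign flips along the way, the symbol is +1.

1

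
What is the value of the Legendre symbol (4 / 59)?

1

Pull out 2^2: since 59 ≡ 3 (mod 8), (2/59) = -1, so (2/59)^2 = +1.
Reached (1/59) = 1. Collecting the sign flips along the way, the symbol is +1.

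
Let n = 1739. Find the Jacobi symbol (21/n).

1

Reciprocity: 21 ≡ 1 and 1739 ≡ 3 (mod 4), so (21/1739) = +(1739/21).
Reduce top mod 21: now compute (17/21).
Reciprocity: 17 ≡ 1 and 21 ≡ 1 (mod 4), so (17/21) = +(21/17).
Reduce top mod 17: now compute (4/17).
Pull out 2^2: since 17 ≡ 1 (mod 8), (2/17) = +1, so (2/17)^2 = +1.
Reached (1/17) = 1. Collecting the sign flips along the way, the symbol is +1.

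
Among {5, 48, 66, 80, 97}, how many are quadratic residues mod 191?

4

(5/191) = +1 → QR.
(48/191) = +1 → QR.
(66/191) = -1 → non-residue.
(80/191) = +1 → QR.
(97/191) = +1 → QR.
Total quadratic residues among the 5: 4.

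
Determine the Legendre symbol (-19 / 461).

1

First reduce: -19 ≡ 442 (mod 461).
Pull out 2: since 461 ≡ 5 (mod 8), (2/461) = -1.
Reciprocity: 221 ≡ 1 and 461 ≡ 1 (mod 4), so (221/461) = +(461/221).
Reduce top mod 221: now compute (19/221).
Reciprocity: 19 ≡ 3 and 221 ≡ 1 (mod 4), so (19/221) = +(221/19).
Reduce top mod 19: now compute (12/19).
Pull out 2^2: since 19 ≡ 3 (mod 8), (2/19) = -1, so (2/19)^2 = +1.
Reciprocity: 3 ≡ 3 and 19 ≡ 3 (mod 4), so (3/19) = −(19/3).
Reduce top mod 3: now compute (1/3).
Reached (1/3) = 1. Collecting the sign flips along the way, the symbol is +1.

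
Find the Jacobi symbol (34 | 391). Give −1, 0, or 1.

Pull out 2: since 391 ≡ 7 (mod 8), (2/391) = +1.
Reciprocity: 17 ≡ 1 and 391 ≡ 3 (mod 4), so (17/391) = +(391/17).
Reduce top mod 17: now compute (0/17).
Top reduces to 0: gcd > 1, so the symbol is 0.

0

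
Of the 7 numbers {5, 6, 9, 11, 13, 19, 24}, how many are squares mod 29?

(5/29) = +1 → QR.
(6/29) = +1 → QR.
(9/29) = +1 → QR.
(11/29) = -1 → non-residue.
(13/29) = +1 → QR.
(19/29) = -1 → non-residue.
(24/29) = +1 → QR.
Total quadratic residues among the 7: 5.

5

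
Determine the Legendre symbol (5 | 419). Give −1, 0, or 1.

1

Reciprocity: 5 ≡ 1 and 419 ≡ 3 (mod 4), so (5/419) = +(419/5).
Reduce top mod 5: now compute (4/5).
Pull out 2^2: since 5 ≡ 5 (mod 8), (2/5) = -1, so (2/5)^2 = +1.
Reached (1/5) = 1. Collecting the sign flips along the way, the symbol is +1.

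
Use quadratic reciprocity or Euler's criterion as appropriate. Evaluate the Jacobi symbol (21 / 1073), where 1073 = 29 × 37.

-1

Reciprocity: 21 ≡ 1 and 1073 ≡ 1 (mod 4), so (21/1073) = +(1073/21).
Reduce top mod 21: now compute (2/21).
Pull out 2: since 21 ≡ 5 (mod 8), (2/21) = -1.
Reached (1/21) = 1. Collecting the sign flips along the way, the symbol is -1.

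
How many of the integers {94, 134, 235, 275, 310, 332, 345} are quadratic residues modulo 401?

5

(94/401) = +1 → QR.
(134/401) = -1 → non-residue.
(235/401) = +1 → QR.
(275/401) = +1 → QR.
(310/401) = -1 → non-residue.
(332/401) = +1 → QR.
(345/401) = +1 → QR.
Total quadratic residues among the 7: 5.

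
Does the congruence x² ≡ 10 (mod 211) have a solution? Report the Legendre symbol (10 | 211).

Pull out 2: since 211 ≡ 3 (mod 8), (2/211) = -1.
Reciprocity: 5 ≡ 1 and 211 ≡ 3 (mod 4), so (5/211) = +(211/5).
Reduce top mod 5: now compute (1/5).
Reached (1/5) = 1. Collecting the sign flips along the way, the symbol is -1.

-1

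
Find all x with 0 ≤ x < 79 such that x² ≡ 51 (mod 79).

Since 79 ≡ 3 (mod 4), a square root of 51 is 51^((79+1)/4) = 51^20 mod 79.
Repeated squaring: 51^2≡73, 51^4≡36, 51^8≡32, 51^16≡76 (mod 79).
51^20 = 51^(16+4) ≡ 50 (mod 79).
Check: 50² = 2500 ≡ 51 (mod 79). The two roots are 29 and 50.

29, 50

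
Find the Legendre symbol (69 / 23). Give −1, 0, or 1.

First reduce: 69 ≡ 0 (mod 23).
Top reduces to 0: gcd > 1, so the symbol is 0.

0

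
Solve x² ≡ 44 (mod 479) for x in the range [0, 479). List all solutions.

Since 479 ≡ 3 (mod 4), a square root of 44 is 44^((479+1)/4) = 44^120 mod 479.
Repeated squaring: 44^2≡20, 44^4≡400, 44^8≡14, 44^16≡196, 44^32≡96, 44^64≡115 (mod 479).
44^120 = 44^(64+32+16+8) ≡ 363 (mod 479).
Check: 363² = 131769 ≡ 44 (mod 479). The two roots are 116 and 363.

116, 363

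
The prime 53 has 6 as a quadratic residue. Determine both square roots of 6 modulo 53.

18, 35

53 ≡ 1 (mod 4), so we find a root by search.
Trying successive values, 18² = 324 ≡ 6 (mod 53). The other root is 53 − 18 = 35.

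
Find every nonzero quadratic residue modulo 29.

1 4 5 6 7 9 13 16 20 22 23 24 25 28

Square k = 1,…,14 (k and 29−k give the same square):
1²=1, 2²=4, 3²=9, 4²=16, 5²=25, 6²≡7, 7²≡20, 8²≡6, 9²≡23, 10²≡13, 11²≡5, 12²≡28, 13²≡24, 14²≡22 (mod 29).
So the quadratic residues mod 29 are {1, 4, 5, 6, 7, 9, 13, 16, 20, 22, 23, 24, 25, 28}.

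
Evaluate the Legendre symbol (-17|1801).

First reduce: -17 ≡ 1784 (mod 1801).
Pull out 2^3: since 1801 ≡ 1 (mod 8), (2/1801) = +1, so (2/1801)^3 = +1.
Reciprocity: 223 ≡ 3 and 1801 ≡ 1 (mod 4), so (223/1801) = +(1801/223).
Reduce top mod 223: now compute (17/223).
Reciprocity: 17 ≡ 1 and 223 ≡ 3 (mod 4), so (17/223) = +(223/17).
Reduce top mod 17: now compute (2/17).
Pull out 2: since 17 ≡ 1 (mod 8), (2/17) = +1.
Reached (1/17) = 1. Collecting the sign flips along the way, the symbol is +1.

1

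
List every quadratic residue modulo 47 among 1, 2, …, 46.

Square k = 1,…,23 (k and 47−k give the same square):
1²=1, 2²=4, 3²=9, 4²=16, 5²=25, 6²=36, 7²≡2, 8²≡17, 9²≡34, 10²≡6, 11²≡27, 12²≡3, 13²≡28, 14²≡8, 15²≡37, 16²≡21, 17²≡7, 18²≡42, 19²≡32, 20²≡24, 21²≡18, 22²≡14, 23²≡12 (mod 47).
So the quadratic residues mod 47 are {1, 2, 3, 4, 6, 7, 8, 9, 12, 14, 16, 17, 18, 21, 24, 25, 27, 28, 32, 34, 36, 37, 42}.

1 2 3 4 6 7 8 9 12 14 16 17 18 21 24 25 27 28 32 34 36 37 42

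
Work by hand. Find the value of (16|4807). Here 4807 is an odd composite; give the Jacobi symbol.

Pull out 2^4: since 4807 ≡ 7 (mod 8), (2/4807) = +1, so (2/4807)^4 = +1.
Reached (1/4807) = 1. Collecting the sign flips along the way, the symbol is +1.

1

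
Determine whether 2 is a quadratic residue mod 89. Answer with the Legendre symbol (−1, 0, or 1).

Pull out 2: since 89 ≡ 1 (mod 8), (2/89) = +1.
Reached (1/89) = 1. Collecting the sign flips along the way, the symbol is +1.

1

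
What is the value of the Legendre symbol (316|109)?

-1

Euler's criterion: (316/109) ≡ 98^54 (mod 109).
98^2 ≡ 12 (mod 109)
98^4 ≡ 35 (mod 109)
98^8 ≡ 26 (mod 109)
98^16 ≡ 22 (mod 109)
98^32 ≡ 48 (mod 109)
98^54 = 98^(32+16+4+2) ≡ 108 (mod 109).
Result is 108 ≡ −1, so (316/109) = −1.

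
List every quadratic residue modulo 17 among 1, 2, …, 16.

1,2,4,8,9,13,15,16

Square k = 1,…,8 (k and 17−k give the same square):
1²=1, 2²=4, 3²=9, 4²=16, 5²≡8, 6²≡2, 7²≡15, 8²≡13 (mod 17).
So the quadratic residues mod 17 are {1, 2, 4, 8, 9, 13, 15, 16}.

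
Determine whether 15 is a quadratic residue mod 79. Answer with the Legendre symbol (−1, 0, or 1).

-1

Reciprocity: 15 ≡ 3 and 79 ≡ 3 (mod 4), so (15/79) = −(79/15).
Reduce top mod 15: now compute (4/15).
Pull out 2^2: since 15 ≡ 7 (mod 8), (2/15) = +1, so (2/15)^2 = +1.
Reached (1/15) = 1. Collecting the sign flips along the way, the symbol is -1.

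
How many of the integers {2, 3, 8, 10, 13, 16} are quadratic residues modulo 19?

(2/19) = -1 → non-residue.
(3/19) = -1 → non-residue.
(8/19) = -1 → non-residue.
(10/19) = -1 → non-residue.
(13/19) = -1 → non-residue.
(16/19) = +1 → QR.
Total quadratic residues among the 6: 1.

1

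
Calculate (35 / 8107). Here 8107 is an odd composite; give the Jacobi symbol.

Reciprocity: 35 ≡ 3 and 8107 ≡ 3 (mod 4), so (35/8107) = −(8107/35).
Reduce top mod 35: now compute (22/35).
Pull out 2: since 35 ≡ 3 (mod 8), (2/35) = -1.
Reciprocity: 11 ≡ 3 and 35 ≡ 3 (mod 4), so (11/35) = −(35/11).
Reduce top mod 11: now compute (2/11).
Pull out 2: since 11 ≡ 3 (mod 8), (2/11) = -1.
Reached (1/11) = 1. Collecting the sign flips along the way, the symbol is +1.

1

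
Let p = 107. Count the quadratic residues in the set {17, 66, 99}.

(17/107) = -1 → non-residue.
(66/107) = -1 → non-residue.
(99/107) = +1 → QR.
Total quadratic residues among the 3: 1.

1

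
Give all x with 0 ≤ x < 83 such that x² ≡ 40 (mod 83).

Since 83 ≡ 3 (mod 4), a square root of 40 is 40^((83+1)/4) = 40^21 mod 83.
Repeated squaring: 40^2≡23, 40^4≡31, 40^8≡48, 40^16≡63 (mod 83).
40^21 = 40^(16+4+1) ≡ 17 (mod 83).
Check: 17² = 289 ≡ 40 (mod 83). The two roots are 17 and 66.

17, 66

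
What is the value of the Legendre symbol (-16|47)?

First reduce: -16 ≡ 31 (mod 47).
Reciprocity: 31 ≡ 3 and 47 ≡ 3 (mod 4), so (31/47) = −(47/31).
Reduce top mod 31: now compute (16/31).
Pull out 2^4: since 31 ≡ 7 (mod 8), (2/31) = +1, so (2/31)^4 = +1.
Reached (1/31) = 1. Collecting the sign flips along the way, the symbol is -1.

-1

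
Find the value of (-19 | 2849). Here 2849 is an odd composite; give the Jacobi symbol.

First reduce: -19 ≡ 2830 (mod 2849).
Pull out 2: since 2849 ≡ 1 (mod 8), (2/2849) = +1.
Reciprocity: 1415 ≡ 3 and 2849 ≡ 1 (mod 4), so (1415/2849) = +(2849/1415).
Reduce top mod 1415: now compute (19/1415).
Reciprocity: 19 ≡ 3 and 1415 ≡ 3 (mod 4), so (19/1415) = −(1415/19).
Reduce top mod 19: now compute (9/19).
Reciprocity: 9 ≡ 1 and 19 ≡ 3 (mod 4), so (9/19) = +(19/9).
Reduce top mod 9: now compute (1/9).
Reached (1/9) = 1. Collecting the sign flips along the way, the symbol is -1.

-1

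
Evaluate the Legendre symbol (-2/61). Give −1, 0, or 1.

Euler's criterion: (-2/61) ≡ 59^30 (mod 61).
59^2 ≡ 4 (mod 61)
59^4 ≡ 16 (mod 61)
59^8 ≡ 12 (mod 61)
59^16 ≡ 22 (mod 61)
59^30 = 59^(16+8+4+2) ≡ 60 (mod 61).
Result is 60 ≡ −1, so (-2/61) = −1.

-1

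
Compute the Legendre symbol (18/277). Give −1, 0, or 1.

Euler's criterion: (18/277) ≡ 18^138 (mod 277).
18^2 ≡ 47 (mod 277)
18^4 ≡ 270 (mod 277)
18^8 ≡ 49 (mod 277)
18^16 ≡ 185 (mod 277)
18^32 ≡ 154 (mod 277)
18^64 ≡ 171 (mod 277)
18^128 ≡ 156 (mod 277)
18^138 = 18^(128+8+2) ≡ 276 (mod 277).
Result is 276 ≡ −1, so (18/277) = −1.

-1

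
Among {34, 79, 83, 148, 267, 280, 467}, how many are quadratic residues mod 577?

2

(34/577) = +1 → QR.
(79/577) = -1 → non-residue.
(83/577) = -1 → non-residue.
(148/577) = -1 → non-residue.
(267/577) = -1 → non-residue.
(280/577) = +1 → QR.
(467/577) = -1 → non-residue.
Total quadratic residues among the 7: 2.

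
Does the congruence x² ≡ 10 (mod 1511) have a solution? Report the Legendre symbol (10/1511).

1

Pull out 2: since 1511 ≡ 7 (mod 8), (2/1511) = +1.
Reciprocity: 5 ≡ 1 and 1511 ≡ 3 (mod 4), so (5/1511) = +(1511/5).
Reduce top mod 5: now compute (1/5).
Reached (1/5) = 1. Collecting the sign flips along the way, the symbol is +1.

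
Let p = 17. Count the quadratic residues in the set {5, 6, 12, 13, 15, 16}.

(5/17) = -1 → non-residue.
(6/17) = -1 → non-residue.
(12/17) = -1 → non-residue.
(13/17) = +1 → QR.
(15/17) = +1 → QR.
(16/17) = +1 → QR.
Total quadratic residues among the 6: 3.

3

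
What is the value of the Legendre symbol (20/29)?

Pull out 2^2: since 29 ≡ 5 (mod 8), (2/29) = -1, so (2/29)^2 = +1.
Reciprocity: 5 ≡ 1 and 29 ≡ 1 (mod 4), so (5/29) = +(29/5).
Reduce top mod 5: now compute (4/5).
Pull out 2^2: since 5 ≡ 5 (mod 8), (2/5) = -1, so (2/5)^2 = +1.
Reached (1/5) = 1. Collecting the sign flips along the way, the symbol is +1.

1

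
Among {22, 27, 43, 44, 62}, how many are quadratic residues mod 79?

3

(22/79) = +1 → QR.
(27/79) = -1 → non-residue.
(43/79) = -1 → non-residue.
(44/79) = +1 → QR.
(62/79) = +1 → QR.
Total quadratic residues among the 5: 3.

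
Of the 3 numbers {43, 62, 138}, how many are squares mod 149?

0

(43/149) = -1 → non-residue.
(62/149) = -1 → non-residue.
(138/149) = -1 → non-residue.
Total quadratic residues among the 3: 0.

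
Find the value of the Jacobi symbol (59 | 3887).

1

Reciprocity: 59 ≡ 3 and 3887 ≡ 3 (mod 4), so (59/3887) = −(3887/59).
Reduce top mod 59: now compute (52/59).
Pull out 2^2: since 59 ≡ 3 (mod 8), (2/59) = -1, so (2/59)^2 = +1.
Reciprocity: 13 ≡ 1 and 59 ≡ 3 (mod 4), so (13/59) = +(59/13).
Reduce top mod 13: now compute (7/13).
Reciprocity: 7 ≡ 3 and 13 ≡ 1 (mod 4), so (7/13) = +(13/7).
Reduce top mod 7: now compute (6/7).
Pull out 2: since 7 ≡ 7 (mod 8), (2/7) = +1.
Reciprocity: 3 ≡ 3 and 7 ≡ 3 (mod 4), so (3/7) = −(7/3).
Reduce top mod 3: now compute (1/3).
Reached (1/3) = 1. Collecting the sign flips along the way, the symbol is +1.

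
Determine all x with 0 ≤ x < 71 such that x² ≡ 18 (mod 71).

Since 71 ≡ 3 (mod 4), a square root of 18 is 18^((71+1)/4) = 18^18 mod 71.
Repeated squaring: 18^2≡40, 18^4≡38, 18^8≡24, 18^16≡8 (mod 71).
18^18 = 18^(16+2) ≡ 36 (mod 71).
Check: 36² = 1296 ≡ 18 (mod 71). The two roots are 35 and 36.

35, 36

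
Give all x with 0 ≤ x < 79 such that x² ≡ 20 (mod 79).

39, 40

Since 79 ≡ 3 (mod 4), a square root of 20 is 20^((79+1)/4) = 20^20 mod 79.
Repeated squaring: 20^2≡5, 20^4≡25, 20^8≡72, 20^16≡49 (mod 79).
20^20 = 20^(16+4) ≡ 40 (mod 79).
Check: 40² = 1600 ≡ 20 (mod 79). The two roots are 39 and 40.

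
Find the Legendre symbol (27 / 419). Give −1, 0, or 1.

1

Reciprocity: 27 ≡ 3 and 419 ≡ 3 (mod 4), so (27/419) = −(419/27).
Reduce top mod 27: now compute (14/27).
Pull out 2: since 27 ≡ 3 (mod 8), (2/27) = -1.
Reciprocity: 7 ≡ 3 and 27 ≡ 3 (mod 4), so (7/27) = −(27/7).
Reduce top mod 7: now compute (6/7).
Pull out 2: since 7 ≡ 7 (mod 8), (2/7) = +1.
Reciprocity: 3 ≡ 3 and 7 ≡ 3 (mod 4), so (3/7) = −(7/3).
Reduce top mod 3: now compute (1/3).
Reached (1/3) = 1. Collecting the sign flips along the way, the symbol is +1.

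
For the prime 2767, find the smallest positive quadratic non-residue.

3

(2/2767) = +1, so 2 is a residue.
(3/2767) = −1, so 3 is the smallest positive non-residue mod 2767.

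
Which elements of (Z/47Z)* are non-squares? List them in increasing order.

5 10 11 13 15 19 20 22 23 26 29 30 31 33 35 38 39 40 41 43 44 45 46

Square k = 1,…,23 (k and 47−k give the same square):
1²=1, 2²=4, 3²=9, 4²=16, 5²=25, 6²=36, 7²≡2, 8²≡17, 9²≡34, 10²≡6, 11²≡27, 12²≡3, 13²≡28, 14²≡8, 15²≡37, 16²≡21, 17²≡7, 18²≡42, 19²≡32, 20²≡24, 21²≡18, 22²≡14, 23²≡12 (mod 47).
The residues are {1, 2, 3, 4, 6, 7, 8, 9, 12, 14, 16, 17, 18, 21, 24, 25, 27, 28, 32, 34, 36, 37, 42}; the non-residues are the remaining 23 nonzero classes.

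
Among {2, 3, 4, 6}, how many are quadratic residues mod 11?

(2/11) = -1 → non-residue.
(3/11) = +1 → QR.
(4/11) = +1 → QR.
(6/11) = -1 → non-residue.
Total quadratic residues among the 4: 2.

2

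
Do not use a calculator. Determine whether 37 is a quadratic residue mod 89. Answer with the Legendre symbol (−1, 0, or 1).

Reciprocity: 37 ≡ 1 and 89 ≡ 1 (mod 4), so (37/89) = +(89/37).
Reduce top mod 37: now compute (15/37).
Reciprocity: 15 ≡ 3 and 37 ≡ 1 (mod 4), so (15/37) = +(37/15).
Reduce top mod 15: now compute (7/15).
Reciprocity: 7 ≡ 3 and 15 ≡ 3 (mod 4), so (7/15) = −(15/7).
Reduce top mod 7: now compute (1/7).
Reached (1/7) = 1. Collecting the sign flips along the way, the symbol is -1.

-1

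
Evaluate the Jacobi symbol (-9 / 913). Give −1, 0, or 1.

1

First reduce: -9 ≡ 904 (mod 913).
Pull out 2^3: since 913 ≡ 1 (mod 8), (2/913) = +1, so (2/913)^3 = +1.
Reciprocity: 113 ≡ 1 and 913 ≡ 1 (mod 4), so (113/913) = +(913/113).
Reduce top mod 113: now compute (9/113).
Reciprocity: 9 ≡ 1 and 113 ≡ 1 (mod 4), so (9/113) = +(113/9).
Reduce top mod 9: now compute (5/9).
Reciprocity: 5 ≡ 1 and 9 ≡ 1 (mod 4), so (5/9) = +(9/5).
Reduce top mod 5: now compute (4/5).
Pull out 2^2: since 5 ≡ 5 (mod 8), (2/5) = -1, so (2/5)^2 = +1.
Reached (1/5) = 1. Collecting the sign flips along the way, the symbol is +1.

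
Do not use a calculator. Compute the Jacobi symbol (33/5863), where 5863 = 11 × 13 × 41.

0

Reciprocity: 33 ≡ 1 and 5863 ≡ 3 (mod 4), so (33/5863) = +(5863/33).
Reduce top mod 33: now compute (22/33).
Pull out 2: since 33 ≡ 1 (mod 8), (2/33) = +1.
Reciprocity: 11 ≡ 3 and 33 ≡ 1 (mod 4), so (11/33) = +(33/11).
Reduce top mod 11: now compute (0/11).
Top reduces to 0: gcd > 1, so the symbol is 0.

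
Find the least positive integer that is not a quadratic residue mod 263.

(2/263) = +1, so 2 is a residue.
(3/263) = +1, so 3 is a residue.
(4/263) = +1, so 4 is a residue.
(5/263) = −1, so 5 is the smallest positive non-residue mod 263.

5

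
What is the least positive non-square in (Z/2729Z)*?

(2/2729) = +1, so 2 is a residue.
(3/2729) = −1, so 3 is the smallest positive non-residue mod 2729.

3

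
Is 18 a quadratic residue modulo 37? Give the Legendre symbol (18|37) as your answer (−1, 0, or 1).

Pull out 2: since 37 ≡ 5 (mod 8), (2/37) = -1.
Reciprocity: 9 ≡ 1 and 37 ≡ 1 (mod 4), so (9/37) = +(37/9).
Reduce top mod 9: now compute (1/9).
Reached (1/9) = 1. Collecting the sign flips along the way, the symbol is -1.

-1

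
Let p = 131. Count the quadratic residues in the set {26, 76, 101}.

1

(26/131) = -1 → non-residue.
(76/131) = -1 → non-residue.
(101/131) = +1 → QR.
Total quadratic residues among the 3: 1.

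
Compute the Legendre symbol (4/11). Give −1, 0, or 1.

Pull out 2^2: since 11 ≡ 3 (mod 8), (2/11) = -1, so (2/11)^2 = +1.
Reached (1/11) = 1. Collecting the sign flips along the way, the symbol is +1.

1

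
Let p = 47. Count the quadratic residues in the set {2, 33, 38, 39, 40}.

1

(2/47) = +1 → QR.
(33/47) = -1 → non-residue.
(38/47) = -1 → non-residue.
(39/47) = -1 → non-residue.
(40/47) = -1 → non-residue.
Total quadratic residues among the 5: 1.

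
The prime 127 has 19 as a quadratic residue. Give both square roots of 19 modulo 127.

20, 107

Since 127 ≡ 3 (mod 4), a square root of 19 is 19^((127+1)/4) = 19^32 mod 127.
Repeated squaring: 19^2≡107, 19^4≡19, 19^8≡107, 19^16≡19, 19^32≡107 (mod 127).
19^32 = 19^(32) ≡ 107 (mod 127).
Check: 107² = 11449 ≡ 19 (mod 127). The two roots are 20 and 107.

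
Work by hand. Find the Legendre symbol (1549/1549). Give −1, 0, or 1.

First reduce: 1549 ≡ 0 (mod 1549).
Top reduces to 0: gcd > 1, so the symbol is 0.

0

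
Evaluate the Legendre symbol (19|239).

-1

Euler's criterion: (19/239) ≡ 19^119 (mod 239).
19^2 ≡ 122 (mod 239)
19^4 ≡ 66 (mod 239)
19^8 ≡ 54 (mod 239)
19^16 ≡ 48 (mod 239)
19^32 ≡ 153 (mod 239)
19^64 ≡ 226 (mod 239)
19^119 = 19^(64+32+16+4+2+1) ≡ 238 (mod 239).
Result is 238 ≡ −1, so (19/239) = −1.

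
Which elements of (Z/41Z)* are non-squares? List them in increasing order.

3,6,7,11,12,13,14,15,17,19,22,24,26,27,28,29,30,34,35,38

Square k = 1,…,20 (k and 41−k give the same square):
1²=1, 2²=4, 3²=9, 4²=16, 5²=25, 6²=36, 7²≡8, 8²≡23, 9²≡40, 10²≡18, 11²≡39, 12²≡21, 13²≡5, 14²≡32, 15²≡20, 16²≡10, 17²≡2, 18²≡37, 19²≡33, 20²≡31 (mod 41).
The residues are {1, 2, 4, 5, 8, 9, 10, 16, 18, 20, 21, 23, 25, 31, 32, 33, 36, 37, 39, 40}; the non-residues are the remaining 20 nonzero classes.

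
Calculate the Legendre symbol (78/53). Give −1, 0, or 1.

1

Euler's criterion: (78/53) ≡ 25^26 (mod 53).
25^2 ≡ 42 (mod 53)
25^4 ≡ 15 (mod 53)
25^8 ≡ 13 (mod 53)
25^16 ≡ 10 (mod 53)
25^26 = 25^(16+8+2) ≡ 1 (mod 53).
Result is 1, so (78/53) = 1.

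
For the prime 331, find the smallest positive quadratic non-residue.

(2/331) = −1, so 2 is the smallest positive non-residue mod 331.

2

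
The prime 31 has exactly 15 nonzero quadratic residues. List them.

1, 2, 4, 5, 7, 8, 9, 10, 14, 16, 18, 19, 20, 25, 28

Square k = 1,…,15 (k and 31−k give the same square):
1²=1, 2²=4, 3²=9, 4²=16, 5²=25, 6²≡5, 7²≡18, 8²≡2, 9²≡19, 10²≡7, 11²≡28, 12²≡20, 13²≡14, 14²≡10, 15²≡8 (mod 31).
So the quadratic residues mod 31 are {1, 2, 4, 5, 7, 8, 9, 10, 14, 16, 18, 19, 20, 25, 28}.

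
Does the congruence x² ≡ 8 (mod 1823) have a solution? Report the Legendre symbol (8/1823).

1

Pull out 2^3: since 1823 ≡ 7 (mod 8), (2/1823) = +1, so (2/1823)^3 = +1.
Reached (1/1823) = 1. Collecting the sign flips along the way, the symbol is +1.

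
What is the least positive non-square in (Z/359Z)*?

(2/359) = +1, so 2 is a residue.
(3/359) = +1, so 3 is a residue.
(4/359) = +1, so 4 is a residue.
(5/359) = +1, so 5 is a residue.
(6/359) = +1, so 6 is a residue.
(7/359) = −1, so 7 is the smallest positive non-residue mod 359.

7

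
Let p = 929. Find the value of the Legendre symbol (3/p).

-1

Reciprocity: 3 ≡ 3 and 929 ≡ 1 (mod 4), so (3/929) = +(929/3).
Reduce top mod 3: now compute (2/3).
Pull out 2: since 3 ≡ 3 (mod 8), (2/3) = -1.
Reached (1/3) = 1. Collecting the sign flips along the way, the symbol is -1.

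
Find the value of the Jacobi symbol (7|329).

0

Reciprocity: 7 ≡ 3 and 329 ≡ 1 (mod 4), so (7/329) = +(329/7).
Reduce top mod 7: now compute (0/7).
Top reduces to 0: gcd > 1, so the symbol is 0.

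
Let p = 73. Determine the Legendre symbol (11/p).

Euler's criterion: (11/73) ≡ 11^36 (mod 73).
11^2 ≡ 48 (mod 73)
11^4 ≡ 41 (mod 73)
11^8 ≡ 2 (mod 73)
11^16 ≡ 4 (mod 73)
11^32 ≡ 16 (mod 73)
11^36 = 11^(32+4) ≡ 72 (mod 73).
Result is 72 ≡ −1, so (11/73) = −1.

-1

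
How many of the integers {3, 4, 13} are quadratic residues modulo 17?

(3/17) = -1 → non-residue.
(4/17) = +1 → QR.
(13/17) = +1 → QR.
Total quadratic residues among the 3: 2.

2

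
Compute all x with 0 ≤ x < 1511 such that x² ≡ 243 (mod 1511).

495, 1016

Since 1511 ≡ 3 (mod 4), a square root of 243 is 243^((1511+1)/4) = 243^378 mod 1511.
Repeated squaring: 243^2≡120, 243^4≡801, 243^8≡937, 243^16≡78, 243^32≡40, 243^64≡89, 243^128≡366, 243^256≡988 (mod 1511).
243^378 = 243^(256+64+32+16+8+2) ≡ 1016 (mod 1511).
Check: 1016² = 1032256 ≡ 243 (mod 1511). The two roots are 495 and 1016.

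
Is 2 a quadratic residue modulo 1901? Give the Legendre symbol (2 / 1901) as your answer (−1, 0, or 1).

Pull out 2: since 1901 ≡ 5 (mod 8), (2/1901) = -1.
Reached (1/1901) = 1. Collecting the sign flips along the way, the symbol is -1.

-1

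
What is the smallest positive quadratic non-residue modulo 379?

2

(2/379) = −1, so 2 is the smallest positive non-residue mod 379.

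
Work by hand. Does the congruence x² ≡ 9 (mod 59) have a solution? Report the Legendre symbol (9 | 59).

Reciprocity: 9 ≡ 1 and 59 ≡ 3 (mod 4), so (9/59) = +(59/9).
Reduce top mod 9: now compute (5/9).
Reciprocity: 5 ≡ 1 and 9 ≡ 1 (mod 4), so (5/9) = +(9/5).
Reduce top mod 5: now compute (4/5).
Pull out 2^2: since 5 ≡ 5 (mod 8), (2/5) = -1, so (2/5)^2 = +1.
Reached (1/5) = 1. Collecting the sign flips along the way, the symbol is +1.

1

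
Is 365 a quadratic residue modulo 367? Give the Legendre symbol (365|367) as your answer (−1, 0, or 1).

-1

Reciprocity: 365 ≡ 1 and 367 ≡ 3 (mod 4), so (365/367) = +(367/365).
Reduce top mod 365: now compute (2/365).
Pull out 2: since 365 ≡ 5 (mod 8), (2/365) = -1.
Reached (1/365) = 1. Collecting the sign flips along the way, the symbol is -1.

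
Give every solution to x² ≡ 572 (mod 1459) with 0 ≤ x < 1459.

602, 857

Since 1459 ≡ 3 (mod 4), a square root of 572 is 572^((1459+1)/4) = 572^365 mod 1459.
Repeated squaring: 572^2≡368, 572^4≡1196, 572^8≡596, 572^16≡679, 572^32≡1456, 572^64≡9, 572^128≡81, 572^256≡725 (mod 1459).
572^365 = 572^(256+64+32+8+4+1) ≡ 602 (mod 1459).
Check: 602² = 362404 ≡ 572 (mod 1459). The two roots are 602 and 857.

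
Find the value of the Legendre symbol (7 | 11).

-1

Reciprocity: 7 ≡ 3 and 11 ≡ 3 (mod 4), so (7/11) = −(11/7).
Reduce top mod 7: now compute (4/7).
Pull out 2^2: since 7 ≡ 7 (mod 8), (2/7) = +1, so (2/7)^2 = +1.
Reached (1/7) = 1. Collecting the sign flips along the way, the symbol is -1.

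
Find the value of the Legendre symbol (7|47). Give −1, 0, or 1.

1

Euler's criterion: (7/47) ≡ 7^23 (mod 47).
7^2 ≡ 2 (mod 47)
7^4 ≡ 4 (mod 47)
7^8 ≡ 16 (mod 47)
7^16 ≡ 21 (mod 47)
7^23 = 7^(16+4+2+1) ≡ 1 (mod 47).
Result is 1, so (7/47) = 1.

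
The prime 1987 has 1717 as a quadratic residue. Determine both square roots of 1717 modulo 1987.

Since 1987 ≡ 3 (mod 4), a square root of 1717 is 1717^((1987+1)/4) = 1717^497 mod 1987.
Repeated squaring: 1717^2≡1368, 1717^4≡1657, 1717^8≡1602, 1717^16≡1187, 1717^32≡186, 1717^64≡817, 1717^128≡1844, 1717^256≡579 (mod 1987).
1717^497 = 1717^(256+128+64+32+16+1) ≡ 1847 (mod 1987).
Check: 1847² = 3411409 ≡ 1717 (mod 1987). The two roots are 140 and 1847.

140, 1847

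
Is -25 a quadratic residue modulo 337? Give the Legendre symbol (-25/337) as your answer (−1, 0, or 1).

1

Euler's criterion: (-25/337) ≡ 312^168 (mod 337).
312^2 ≡ 288 (mod 337)
312^4 ≡ 42 (mod 337)
312^8 ≡ 79 (mod 337)
312^16 ≡ 175 (mod 337)
312^32 ≡ 295 (mod 337)
312^64 ≡ 79 (mod 337)
312^128 ≡ 175 (mod 337)
312^168 = 312^(128+32+8) ≡ 1 (mod 337).
Result is 1, so (-25/337) = 1.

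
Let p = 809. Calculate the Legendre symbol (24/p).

Euler's criterion: (24/809) ≡ 24^404 (mod 809).
24^2 ≡ 576 (mod 809)
24^4 ≡ 86 (mod 809)
24^8 ≡ 115 (mod 809)
24^16 ≡ 281 (mod 809)
24^32 ≡ 488 (mod 809)
24^64 ≡ 298 (mod 809)
24^128 ≡ 623 (mod 809)
24^256 ≡ 618 (mod 809)
24^404 = 24^(256+128+16+4) ≡ 808 (mod 809).
Result is 808 ≡ −1, so (24/809) = −1.

-1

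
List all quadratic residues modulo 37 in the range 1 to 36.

1, 3, 4, 7, 9, 10, 11, 12, 16, 21, 25, 26, 27, 28, 30, 33, 34, 36

Square k = 1,…,18 (k and 37−k give the same square):
1²=1, 2²=4, 3²=9, 4²=16, 5²=25, 6²=36, 7²≡12, 8²≡27, 9²≡7, 10²≡26, 11²≡10, 12²≡33, 13²≡21, 14²≡11, 15²≡3, 16²≡34, 17²≡30, 18²≡28 (mod 37).
So the quadratic residues mod 37 are {1, 3, 4, 7, 9, 10, 11, 12, 16, 21, 25, 26, 27, 28, 30, 33, 34, 36}.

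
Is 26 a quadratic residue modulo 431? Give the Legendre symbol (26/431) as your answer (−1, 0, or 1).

Pull out 2: since 431 ≡ 7 (mod 8), (2/431) = +1.
Reciprocity: 13 ≡ 1 and 431 ≡ 3 (mod 4), so (13/431) = +(431/13).
Reduce top mod 13: now compute (2/13).
Pull out 2: since 13 ≡ 5 (mod 8), (2/13) = -1.
Reached (1/13) = 1. Collecting the sign flips along the way, the symbol is -1.

-1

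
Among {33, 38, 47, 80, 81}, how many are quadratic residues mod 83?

3

(33/83) = +1 → QR.
(38/83) = +1 → QR.
(47/83) = -1 → non-residue.
(80/83) = -1 → non-residue.
(81/83) = +1 → QR.
Total quadratic residues among the 5: 3.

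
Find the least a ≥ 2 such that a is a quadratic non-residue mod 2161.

(2/2161) = +1, so 2 is a residue.
(3/2161) = +1, so 3 is a residue.
(4/2161) = +1, so 4 is a residue.
(5/2161) = +1, so 5 is a residue.
(6/2161) = +1, so 6 is a residue.
(7/2161) = −1, so 7 is the smallest positive non-residue mod 2161.

7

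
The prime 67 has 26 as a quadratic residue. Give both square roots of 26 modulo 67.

Since 67 ≡ 3 (mod 4), a square root of 26 is 26^((67+1)/4) = 26^17 mod 67.
Repeated squaring: 26^2≡6, 26^4≡36, 26^8≡23, 26^16≡60 (mod 67).
26^17 = 26^(16+1) ≡ 19 (mod 67).
Check: 19² = 361 ≡ 26 (mod 67). The two roots are 19 and 48.

19, 48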